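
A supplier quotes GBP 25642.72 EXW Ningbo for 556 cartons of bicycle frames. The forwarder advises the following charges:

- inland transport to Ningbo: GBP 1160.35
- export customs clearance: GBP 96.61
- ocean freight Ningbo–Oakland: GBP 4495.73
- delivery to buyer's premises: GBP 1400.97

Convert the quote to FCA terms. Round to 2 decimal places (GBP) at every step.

FCA price: GBP 26899.68

Not relevant to the conversion: delivery, freight — on the buyer under both terms; not part of either seller's price.
From EXW to FCA, the seller additionally bears: inland to port, export clearance.
FCA price = 25642.72 + 1160.35 + 96.61 = 26899.68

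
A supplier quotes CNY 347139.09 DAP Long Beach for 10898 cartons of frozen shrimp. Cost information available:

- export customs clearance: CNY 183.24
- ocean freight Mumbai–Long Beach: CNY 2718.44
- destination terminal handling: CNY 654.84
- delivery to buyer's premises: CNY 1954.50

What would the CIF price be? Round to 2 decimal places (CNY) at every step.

Not relevant to the conversion: export clearance, freight — on the seller under both DAP and CIF; already in the DAP price and stays in the CIF price.
From DAP to CIF, the seller no longer bears: destination terminal, delivery.
CIF price = 347139.09 − 654.84 − 1954.50 = 344529.75

CIF price: CNY 344529.75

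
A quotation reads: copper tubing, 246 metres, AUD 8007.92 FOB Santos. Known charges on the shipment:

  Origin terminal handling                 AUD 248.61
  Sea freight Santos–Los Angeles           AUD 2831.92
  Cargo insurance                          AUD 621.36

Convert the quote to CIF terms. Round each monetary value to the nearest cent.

CIF price: AUD 11461.20

Not relevant to the conversion: origin terminal — on the seller under both FOB and CIF; already in the FOB price and stays in the CIF price.
From FOB to CIF, the seller additionally bears: freight, insurance.
CIF price = 8007.92 + 2831.92 + 621.36 = 11461.20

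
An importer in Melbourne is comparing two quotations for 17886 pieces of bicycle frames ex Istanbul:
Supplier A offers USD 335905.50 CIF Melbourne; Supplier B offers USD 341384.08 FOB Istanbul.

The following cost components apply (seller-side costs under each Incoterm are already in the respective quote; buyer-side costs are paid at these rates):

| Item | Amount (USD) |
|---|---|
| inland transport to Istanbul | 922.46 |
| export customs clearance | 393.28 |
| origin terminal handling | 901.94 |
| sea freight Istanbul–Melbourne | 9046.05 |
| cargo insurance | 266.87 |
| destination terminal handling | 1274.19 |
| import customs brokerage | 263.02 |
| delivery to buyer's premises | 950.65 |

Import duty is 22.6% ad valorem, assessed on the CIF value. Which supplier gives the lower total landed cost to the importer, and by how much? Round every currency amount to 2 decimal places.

Supplier A is cheaper by USD 18134.38

Supplier A (CIF):
The CIF price already equals the CIF value: 335905.50
Import duty = 335905.50 × 22.6% = 75914.64
Buyer bears (A): 1274.19 + 263.02 + 950.65 = 2487.86
Landed cost (A) = invoice 335905.50 + 2487.86 + duty 75914.64 = 414308.00
Supplier B (FOB):
CIF value = FOB price + freight + insurance = 341384.08 + 9046.05 + 266.87 = 350697.00
Import duty = 350697.00 × 22.6% = 79257.52
Buyer bears (B): 9046.05 + 266.87 + 1274.19 + 263.02 + 950.65 = 11800.78
Landed cost (B) = invoice 341384.08 + 11800.78 + duty 79257.52 = 432442.38
Difference = |414308.00 − 432442.38| = 18134.38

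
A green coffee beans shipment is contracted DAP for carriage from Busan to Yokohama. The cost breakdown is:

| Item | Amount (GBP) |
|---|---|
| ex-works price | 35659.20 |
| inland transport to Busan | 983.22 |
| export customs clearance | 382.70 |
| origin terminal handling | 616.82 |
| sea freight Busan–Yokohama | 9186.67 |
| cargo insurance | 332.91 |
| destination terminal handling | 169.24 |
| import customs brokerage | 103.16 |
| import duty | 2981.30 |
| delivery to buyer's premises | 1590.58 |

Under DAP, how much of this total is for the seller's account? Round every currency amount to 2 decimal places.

Seller's account: GBP 48921.34

DAP: the seller bears all costs to the named destination except import duty and clearance.
Seller's account: goods 35659.20 + inland to port 983.22 + export clearance 382.70 + origin terminal 616.82 + freight 9186.67 + insurance 332.91 + destination terminal 169.24 + delivery 1590.58 = 48921.34
Buyer's account: brokerage 103.16 + duty 2981.30 = 3084.46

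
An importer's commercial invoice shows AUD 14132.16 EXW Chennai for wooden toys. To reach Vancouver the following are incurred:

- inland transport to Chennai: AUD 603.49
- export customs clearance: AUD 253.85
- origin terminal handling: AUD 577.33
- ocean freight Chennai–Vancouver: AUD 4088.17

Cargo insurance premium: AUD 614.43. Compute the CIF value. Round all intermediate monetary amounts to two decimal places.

CIF = EXW price + pre-shipment costs + freight + insurance
CIF = 14132.16 + 603.49 + 253.85 + 577.33 + 4088.17 + 614.43 = 20269.43

CIF value: AUD 20269.43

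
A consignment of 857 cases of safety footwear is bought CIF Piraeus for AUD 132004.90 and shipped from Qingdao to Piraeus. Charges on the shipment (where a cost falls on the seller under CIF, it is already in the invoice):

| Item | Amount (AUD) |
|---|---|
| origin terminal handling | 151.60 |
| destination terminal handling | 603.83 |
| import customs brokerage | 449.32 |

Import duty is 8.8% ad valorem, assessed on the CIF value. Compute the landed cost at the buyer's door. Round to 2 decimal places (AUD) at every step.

CIF: the seller pays costs through ocean freight and marine insurance to the destination port.
Already in the invoice (seller's account under CIF): origin terminal — exclude.
The CIF price already equals the CIF value: 132004.90
Import duty = 132004.90 × 8.8% = 11616.43
Buyer bears: destination terminal 603.83 + brokerage 449.32 + duty 11616.43 = 12669.58
Landed cost = invoice 132004.90 + 12669.58 = 144674.48

Total landed cost: AUD 144674.48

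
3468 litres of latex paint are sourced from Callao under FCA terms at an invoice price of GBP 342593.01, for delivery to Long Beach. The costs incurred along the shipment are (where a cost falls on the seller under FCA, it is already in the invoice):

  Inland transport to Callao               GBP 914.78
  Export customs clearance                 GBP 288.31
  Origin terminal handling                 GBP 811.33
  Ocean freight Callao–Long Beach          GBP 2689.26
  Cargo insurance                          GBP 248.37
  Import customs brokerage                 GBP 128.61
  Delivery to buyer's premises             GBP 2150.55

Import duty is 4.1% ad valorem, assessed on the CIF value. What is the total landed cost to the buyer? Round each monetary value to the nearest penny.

Total landed cost: GBP 362821.15

FCA: the seller delivers export-cleared goods to the carrier; the buyer bears costs from that point.
Already in the invoice (seller's account under FCA): inland to port, export clearance — exclude.
CIF value = FCA price + origin terminal + freight + insurance = 342593.01 + 811.33 + 2689.26 + 248.37 = 346341.97
Import duty = 346341.97 × 4.1% = 14200.02
Buyer bears: origin terminal 811.33 + freight 2689.26 + insurance 248.37 + brokerage 128.61 + delivery 2150.55 + duty 14200.02 = 20228.14
Landed cost = invoice 342593.01 + 20228.14 = 362821.15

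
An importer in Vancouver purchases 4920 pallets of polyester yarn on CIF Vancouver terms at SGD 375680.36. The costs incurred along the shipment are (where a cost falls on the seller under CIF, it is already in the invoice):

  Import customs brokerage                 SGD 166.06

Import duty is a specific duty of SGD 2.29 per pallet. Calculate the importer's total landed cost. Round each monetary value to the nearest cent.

Total landed cost: SGD 387113.22

CIF: the seller pays costs through ocean freight and marine insurance to the destination port.
The CIF price already equals the CIF value: 375680.36
Import duty = 4920 × 2.29 = 11266.80
Buyer bears: brokerage 166.06 + duty 11266.80 = 11432.86
Landed cost = invoice 375680.36 + 11432.86 = 387113.22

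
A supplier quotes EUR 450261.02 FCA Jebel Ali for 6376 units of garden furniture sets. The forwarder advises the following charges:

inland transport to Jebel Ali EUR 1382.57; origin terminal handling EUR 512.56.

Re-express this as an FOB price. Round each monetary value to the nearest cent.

FOB price: EUR 450773.58

Not relevant to the conversion: inland to port — on the seller under both FCA and FOB; already in the FCA price and stays in the FOB price.
From FCA to FOB, the seller additionally bears: origin terminal.
FOB price = 450261.02 + 512.56 = 450773.58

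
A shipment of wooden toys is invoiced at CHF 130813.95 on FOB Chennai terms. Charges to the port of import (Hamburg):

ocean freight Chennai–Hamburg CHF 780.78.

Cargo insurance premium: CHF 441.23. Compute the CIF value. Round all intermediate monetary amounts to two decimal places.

CIF value: CHF 132035.96

CIF = FOB price + freight + insurance
CIF = 130813.95 + 780.78 + 441.23 = 132035.96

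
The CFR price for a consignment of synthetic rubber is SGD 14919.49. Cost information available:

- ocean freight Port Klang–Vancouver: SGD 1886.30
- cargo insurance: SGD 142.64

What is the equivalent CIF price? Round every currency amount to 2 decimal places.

CIF price: SGD 15062.13

Not relevant to the conversion: freight — on the seller under both CFR and CIF; already in the CFR price and stays in the CIF price.
From CFR to CIF, the seller additionally bears: insurance.
CIF price = 14919.49 + 142.64 = 15062.13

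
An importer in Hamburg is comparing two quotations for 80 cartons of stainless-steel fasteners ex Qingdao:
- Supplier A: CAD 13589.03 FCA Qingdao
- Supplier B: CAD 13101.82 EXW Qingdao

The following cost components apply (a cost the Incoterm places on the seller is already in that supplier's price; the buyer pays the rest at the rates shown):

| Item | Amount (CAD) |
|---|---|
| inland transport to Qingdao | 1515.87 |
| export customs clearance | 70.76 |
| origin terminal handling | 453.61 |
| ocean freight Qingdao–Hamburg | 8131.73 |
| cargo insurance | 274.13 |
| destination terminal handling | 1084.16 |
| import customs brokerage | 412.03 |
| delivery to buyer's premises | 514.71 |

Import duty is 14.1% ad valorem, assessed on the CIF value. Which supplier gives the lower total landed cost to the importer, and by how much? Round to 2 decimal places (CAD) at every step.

Supplier A is cheaper by CAD 1254.44

Supplier A (FCA):
CIF value = FCA price + origin terminal + freight + insurance = 13589.03 + 453.61 + 8131.73 + 274.13 = 22448.50
Import duty = 22448.50 × 14.1% = 3165.24
Buyer bears (A): 453.61 + 8131.73 + 274.13 + 1084.16 + 412.03 + 514.71 = 10870.37
Landed cost (A) = invoice 13589.03 + 10870.37 + duty 3165.24 = 27624.64
Supplier B (EXW):
CIF value = EXW price + inland to port + export clearance + origin terminal + freight + insurance = 13101.82 + 1515.87 + 70.76 + 453.61 + 8131.73 + 274.13 = 23547.92
Import duty = 23547.92 × 14.1% = 3320.26
Buyer bears (B): 1515.87 + 70.76 + 453.61 + 8131.73 + 274.13 + 1084.16 + 412.03 + 514.71 = 12457.00
Landed cost (B) = invoice 13101.82 + 12457.00 + duty 3320.26 = 28879.08
Difference = |27624.64 − 28879.08| = 1254.44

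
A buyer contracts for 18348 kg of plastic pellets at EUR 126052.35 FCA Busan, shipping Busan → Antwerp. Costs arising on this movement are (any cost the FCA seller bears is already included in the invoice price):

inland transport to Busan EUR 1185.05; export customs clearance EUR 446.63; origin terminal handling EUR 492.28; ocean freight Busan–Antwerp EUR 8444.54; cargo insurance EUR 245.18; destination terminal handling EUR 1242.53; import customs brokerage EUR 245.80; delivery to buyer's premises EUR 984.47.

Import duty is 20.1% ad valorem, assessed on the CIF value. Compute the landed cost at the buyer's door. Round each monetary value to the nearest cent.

FCA: the seller delivers export-cleared goods to the carrier; the buyer bears costs from that point.
Already in the invoice (seller's account under FCA): inland to port, export clearance — exclude.
CIF value = FCA price + origin terminal + freight + insurance = 126052.35 + 492.28 + 8444.54 + 245.18 = 135234.35
Import duty = 135234.35 × 20.1% = 27182.10
Buyer bears: origin terminal 492.28 + freight 8444.54 + insurance 245.18 + destination terminal 1242.53 + brokerage 245.80 + delivery 984.47 + duty 27182.10 = 38836.90
Landed cost = invoice 126052.35 + 38836.90 = 164889.25

Total landed cost: EUR 164889.25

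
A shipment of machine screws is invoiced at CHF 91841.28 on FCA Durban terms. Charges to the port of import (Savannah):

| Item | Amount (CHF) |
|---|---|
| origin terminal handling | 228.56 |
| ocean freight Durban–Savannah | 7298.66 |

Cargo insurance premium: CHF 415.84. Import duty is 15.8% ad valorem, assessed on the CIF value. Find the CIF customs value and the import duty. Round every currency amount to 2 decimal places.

CIF value: CHF 99784.34; import duty: CHF 15765.93

CIF = FCA price + pre-shipment costs + freight + insurance
CIF = 91841.28 + 228.56 + 7298.66 + 415.84 = 99784.34
Import duty = 99784.34 × 15.8% = 15765.93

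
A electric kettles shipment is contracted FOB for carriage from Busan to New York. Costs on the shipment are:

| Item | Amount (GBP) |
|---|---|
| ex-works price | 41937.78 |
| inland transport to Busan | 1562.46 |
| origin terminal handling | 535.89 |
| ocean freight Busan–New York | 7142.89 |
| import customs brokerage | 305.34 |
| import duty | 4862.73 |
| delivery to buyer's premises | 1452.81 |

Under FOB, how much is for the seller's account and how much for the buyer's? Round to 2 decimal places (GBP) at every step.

Seller: GBP 44036.13; buyer: GBP 13763.77

FOB: the seller bears costs until goods are on board at the origin port; the buyer bears freight, insurance and all costs thereafter.
Seller's account: goods 41937.78 + inland to port 1562.46 + origin terminal 535.89 = 44036.13
Buyer's account: freight 7142.89 + brokerage 305.34 + duty 4862.73 + delivery 1452.81 = 13763.77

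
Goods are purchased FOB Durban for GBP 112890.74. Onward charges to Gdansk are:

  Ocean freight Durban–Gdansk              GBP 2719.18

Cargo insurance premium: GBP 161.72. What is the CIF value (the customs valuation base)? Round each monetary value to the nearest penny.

CIF = FOB price + freight + insurance
CIF = 112890.74 + 2719.18 + 161.72 = 115771.64

CIF value: GBP 115771.64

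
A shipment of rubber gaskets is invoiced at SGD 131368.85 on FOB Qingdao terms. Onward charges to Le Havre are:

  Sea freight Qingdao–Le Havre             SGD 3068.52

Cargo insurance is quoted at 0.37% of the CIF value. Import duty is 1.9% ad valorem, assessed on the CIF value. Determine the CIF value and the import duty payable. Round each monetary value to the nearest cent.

Let C be the CIF value. C = FOB price + freight + 0.37% × C
C − 0.37% × C = 131368.85 + 3068.52
0.9963 × C = 134437.37
C = 134437.37 / 0.9963 = 134936.64
Insurance premium = 0.37% × 134936.64 = 499.27
Import duty = 134936.64 × 1.9% = 2563.80

CIF value: SGD 134936.64; import duty: SGD 2563.80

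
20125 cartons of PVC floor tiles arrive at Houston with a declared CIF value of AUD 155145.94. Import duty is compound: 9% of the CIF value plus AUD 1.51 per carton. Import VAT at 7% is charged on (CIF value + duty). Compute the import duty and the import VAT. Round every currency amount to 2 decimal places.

Import duty: AUD 44351.88; import VAT: AUD 13964.85

Ad valorem component: 155145.94 × 9% = 13963.13
Specific component: 20125 × 1.51 = 30388.75
Import duty = 13963.13 + 30388.75 = 44351.88
VAT base = CIF + duty = 155145.94 + 44351.88 = 199497.82
Import VAT = 199497.82 × 7% = 13964.85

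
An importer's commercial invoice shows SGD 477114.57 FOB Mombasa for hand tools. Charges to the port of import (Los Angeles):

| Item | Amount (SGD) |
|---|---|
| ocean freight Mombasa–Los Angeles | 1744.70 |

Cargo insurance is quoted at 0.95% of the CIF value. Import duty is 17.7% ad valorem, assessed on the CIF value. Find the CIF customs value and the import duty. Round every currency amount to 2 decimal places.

CIF value: SGD 483452.06; import duty: SGD 85571.01

Let C be the CIF value. C = FOB price + freight + 0.95% × C
C − 0.95% × C = 477114.57 + 1744.70
0.9905 × C = 478859.27
C = 478859.27 / 0.9905 = 483452.06
Insurance premium = 0.95% × 483452.06 = 4592.79
Import duty = 483452.06 × 17.7% = 85571.01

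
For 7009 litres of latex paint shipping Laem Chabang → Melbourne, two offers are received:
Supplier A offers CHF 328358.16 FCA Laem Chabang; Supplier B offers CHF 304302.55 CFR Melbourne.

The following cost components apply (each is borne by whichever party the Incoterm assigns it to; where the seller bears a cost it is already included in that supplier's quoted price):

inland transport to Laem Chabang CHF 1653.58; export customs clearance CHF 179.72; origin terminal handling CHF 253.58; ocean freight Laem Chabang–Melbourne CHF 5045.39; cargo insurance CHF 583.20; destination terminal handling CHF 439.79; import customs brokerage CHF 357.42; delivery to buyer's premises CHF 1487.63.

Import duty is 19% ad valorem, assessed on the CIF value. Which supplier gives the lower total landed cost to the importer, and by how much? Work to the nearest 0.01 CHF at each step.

Supplier B is cheaper by CHF 34931.95

Supplier A (FCA):
CIF value = FCA price + origin terminal + freight + insurance = 328358.16 + 253.58 + 5045.39 + 583.20 = 334240.33
Import duty = 334240.33 × 19% = 63505.66
Buyer bears (A): 253.58 + 5045.39 + 583.20 + 439.79 + 357.42 + 1487.63 = 8167.01
Landed cost (A) = invoice 328358.16 + 8167.01 + duty 63505.66 = 400030.83
Supplier B (CFR):
CIF value = CFR price + insurance = 304302.55 + 583.20 = 304885.75
Import duty = 304885.75 × 19% = 57928.29
Buyer bears (B): 583.20 + 439.79 + 357.42 + 1487.63 = 2868.04
Landed cost (B) = invoice 304302.55 + 2868.04 + duty 57928.29 = 365098.88
Difference = |400030.83 − 365098.88| = 34931.95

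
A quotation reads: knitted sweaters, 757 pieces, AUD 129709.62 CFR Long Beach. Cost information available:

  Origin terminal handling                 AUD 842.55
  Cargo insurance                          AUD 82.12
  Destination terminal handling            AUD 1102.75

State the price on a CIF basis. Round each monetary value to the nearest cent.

CIF price: AUD 129791.74

Not relevant to the conversion: origin terminal — on the seller under both CFR and CIF; already in the CFR price and stays in the CIF price. destination terminal — on the buyer under both terms; not part of either seller's price.
From CFR to CIF, the seller additionally bears: insurance.
CIF price = 129709.62 + 82.12 = 129791.74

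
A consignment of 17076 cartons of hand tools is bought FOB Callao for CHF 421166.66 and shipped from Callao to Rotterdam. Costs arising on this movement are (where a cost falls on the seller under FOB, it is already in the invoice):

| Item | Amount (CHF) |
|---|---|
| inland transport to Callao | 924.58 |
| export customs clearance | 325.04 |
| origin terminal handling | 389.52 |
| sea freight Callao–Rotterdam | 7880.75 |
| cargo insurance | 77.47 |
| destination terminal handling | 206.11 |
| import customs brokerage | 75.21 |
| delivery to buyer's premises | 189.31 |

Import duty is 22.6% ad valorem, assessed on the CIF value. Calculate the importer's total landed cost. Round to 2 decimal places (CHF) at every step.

Total landed cost: CHF 526577.73

FOB: the seller bears costs until goods are on board at the origin port; the buyer bears freight, insurance and all costs thereafter.
Already in the invoice (seller's account under FOB): inland to port, export clearance, origin terminal — exclude.
CIF value = FOB price + freight + insurance = 421166.66 + 7880.75 + 77.47 = 429124.88
Import duty = 429124.88 × 22.6% = 96982.22
Buyer bears: freight 7880.75 + insurance 77.47 + destination terminal 206.11 + brokerage 75.21 + delivery 189.31 + duty 96982.22 = 105411.07
Landed cost = invoice 421166.66 + 105411.07 = 526577.73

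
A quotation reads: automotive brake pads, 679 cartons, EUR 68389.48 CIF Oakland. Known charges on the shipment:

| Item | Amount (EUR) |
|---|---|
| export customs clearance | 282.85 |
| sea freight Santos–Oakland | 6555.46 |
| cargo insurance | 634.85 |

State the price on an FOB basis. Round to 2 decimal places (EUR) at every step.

Not relevant to the conversion: export clearance — on the seller under both CIF and FOB; already in the CIF price and stays in the FOB price.
From CIF to FOB, the seller no longer bears: freight, insurance.
FOB price = 68389.48 − 6555.46 − 634.85 = 61199.17

FOB price: EUR 61199.17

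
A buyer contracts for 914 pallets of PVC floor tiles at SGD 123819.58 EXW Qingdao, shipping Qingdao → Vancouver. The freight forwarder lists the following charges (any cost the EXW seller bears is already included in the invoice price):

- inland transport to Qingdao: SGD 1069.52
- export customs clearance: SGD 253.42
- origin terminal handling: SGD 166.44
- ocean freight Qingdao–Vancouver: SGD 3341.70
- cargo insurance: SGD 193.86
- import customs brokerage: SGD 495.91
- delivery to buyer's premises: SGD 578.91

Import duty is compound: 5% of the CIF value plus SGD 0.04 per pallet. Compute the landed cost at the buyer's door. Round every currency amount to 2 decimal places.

EXW: the seller makes goods available at their premises; the buyer bears all onward costs.
CIF value = EXW price + inland to port + export clearance + origin terminal + freight + insurance = 123819.58 + 1069.52 + 253.42 + 166.44 + 3341.70 + 193.86 = 128844.52
Ad valorem component: 128844.52 × 5% = 6442.23
Specific component: 914 × 0.04 = 36.56
Import duty = 6442.23 + 36.56 = 6478.79
Buyer bears: inland to port 1069.52 + export clearance 253.42 + origin terminal 166.44 + freight 3341.70 + insurance 193.86 + brokerage 495.91 + delivery 578.91 + duty 6478.79 = 12578.55
Landed cost = invoice 123819.58 + 12578.55 = 136398.13

Total landed cost: SGD 136398.13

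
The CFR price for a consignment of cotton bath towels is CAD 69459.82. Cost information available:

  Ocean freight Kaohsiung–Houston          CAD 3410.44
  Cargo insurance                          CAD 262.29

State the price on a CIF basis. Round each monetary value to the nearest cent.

Not relevant to the conversion: freight — on the seller under both CFR and CIF; already in the CFR price and stays in the CIF price.
From CFR to CIF, the seller additionally bears: insurance.
CIF price = 69459.82 + 262.29 = 69722.11

CIF price: CAD 69722.11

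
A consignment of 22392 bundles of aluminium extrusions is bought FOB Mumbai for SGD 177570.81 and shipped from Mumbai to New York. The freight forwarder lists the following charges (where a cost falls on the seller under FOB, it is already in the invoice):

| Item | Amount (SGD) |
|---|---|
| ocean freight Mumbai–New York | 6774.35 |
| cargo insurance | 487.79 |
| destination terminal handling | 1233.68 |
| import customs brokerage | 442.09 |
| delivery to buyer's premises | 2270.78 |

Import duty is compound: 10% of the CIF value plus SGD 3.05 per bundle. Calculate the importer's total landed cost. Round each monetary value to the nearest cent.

Total landed cost: SGD 275558.40

FOB: the seller bears costs until goods are on board at the origin port; the buyer bears freight, insurance and all costs thereafter.
CIF value = FOB price + freight + insurance = 177570.81 + 6774.35 + 487.79 = 184832.95
Ad valorem component: 184832.95 × 10% = 18483.30
Specific component: 22392 × 3.05 = 68295.60
Import duty = 18483.30 + 68295.60 = 86778.90
Buyer bears: freight 6774.35 + insurance 487.79 + destination terminal 1233.68 + brokerage 442.09 + delivery 2270.78 + duty 86778.90 = 97987.59
Landed cost = invoice 177570.81 + 97987.59 = 275558.40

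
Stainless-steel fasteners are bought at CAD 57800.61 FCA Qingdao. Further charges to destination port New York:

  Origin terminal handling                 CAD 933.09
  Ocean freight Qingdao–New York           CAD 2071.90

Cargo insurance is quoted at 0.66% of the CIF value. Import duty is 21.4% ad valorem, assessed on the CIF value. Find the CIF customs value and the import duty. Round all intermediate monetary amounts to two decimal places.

Let C be the CIF value. C = FCA price + pre-shipment costs + freight + 0.66% × C
C − 0.66% × C = 57800.61 + 933.09 + 2071.90
0.9934 × C = 60805.60
C = 60805.60 / 0.9934 = 61209.58
Insurance premium = 0.66% × 61209.58 = 403.98
Import duty = 61209.58 × 21.4% = 13098.85

CIF value: CAD 61209.58; import duty: CAD 13098.85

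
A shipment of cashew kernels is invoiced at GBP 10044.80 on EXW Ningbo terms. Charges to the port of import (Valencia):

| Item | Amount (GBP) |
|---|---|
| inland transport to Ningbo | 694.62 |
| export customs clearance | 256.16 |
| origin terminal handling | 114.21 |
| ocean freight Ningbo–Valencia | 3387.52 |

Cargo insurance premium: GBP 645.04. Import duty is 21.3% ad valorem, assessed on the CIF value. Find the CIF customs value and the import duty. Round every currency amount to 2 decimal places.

CIF value: GBP 15142.35; import duty: GBP 3225.32

CIF = EXW price + pre-shipment costs + freight + insurance
CIF = 10044.80 + 694.62 + 256.16 + 114.21 + 3387.52 + 645.04 = 15142.35
Import duty = 15142.35 × 21.3% = 3225.32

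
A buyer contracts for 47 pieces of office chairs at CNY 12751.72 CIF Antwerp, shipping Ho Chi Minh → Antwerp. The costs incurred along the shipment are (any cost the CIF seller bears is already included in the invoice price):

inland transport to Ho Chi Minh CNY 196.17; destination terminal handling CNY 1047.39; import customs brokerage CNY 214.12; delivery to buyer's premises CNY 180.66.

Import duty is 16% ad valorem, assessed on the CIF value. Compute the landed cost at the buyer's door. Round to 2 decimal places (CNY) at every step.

CIF: the seller pays costs through ocean freight and marine insurance to the destination port.
Already in the invoice (seller's account under CIF): inland to port — exclude.
The CIF price already equals the CIF value: 12751.72
Import duty = 12751.72 × 16% = 2040.28
Buyer bears: destination terminal 1047.39 + brokerage 214.12 + delivery 180.66 + duty 2040.28 = 3482.45
Landed cost = invoice 12751.72 + 3482.45 = 16234.17

Total landed cost: CNY 16234.17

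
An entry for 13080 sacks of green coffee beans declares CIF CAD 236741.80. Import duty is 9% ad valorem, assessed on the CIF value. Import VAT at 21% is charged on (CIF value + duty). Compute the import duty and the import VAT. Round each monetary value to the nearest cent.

Import duty: CAD 21306.76; import VAT: CAD 54190.20

Import duty = 236741.80 × 9% = 21306.76
VAT base = CIF + duty = 236741.80 + 21306.76 = 258048.56
Import VAT = 258048.56 × 21% = 54190.20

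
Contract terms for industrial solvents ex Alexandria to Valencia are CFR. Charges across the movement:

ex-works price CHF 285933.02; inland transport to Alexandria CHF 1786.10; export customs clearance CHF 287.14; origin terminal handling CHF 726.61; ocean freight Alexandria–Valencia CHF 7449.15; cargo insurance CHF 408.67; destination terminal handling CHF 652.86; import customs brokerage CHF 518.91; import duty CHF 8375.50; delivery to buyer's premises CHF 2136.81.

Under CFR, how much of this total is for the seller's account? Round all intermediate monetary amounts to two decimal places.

Seller's account: CHF 296182.02

CFR: the seller pays costs through ocean freight to the destination port, but not insurance.
Seller's account: goods 285933.02 + inland to port 1786.10 + export clearance 287.14 + origin terminal 726.61 + freight 7449.15 = 296182.02
Buyer's account: insurance 408.67 + destination terminal 652.86 + brokerage 518.91 + duty 8375.50 + delivery 2136.81 = 12092.75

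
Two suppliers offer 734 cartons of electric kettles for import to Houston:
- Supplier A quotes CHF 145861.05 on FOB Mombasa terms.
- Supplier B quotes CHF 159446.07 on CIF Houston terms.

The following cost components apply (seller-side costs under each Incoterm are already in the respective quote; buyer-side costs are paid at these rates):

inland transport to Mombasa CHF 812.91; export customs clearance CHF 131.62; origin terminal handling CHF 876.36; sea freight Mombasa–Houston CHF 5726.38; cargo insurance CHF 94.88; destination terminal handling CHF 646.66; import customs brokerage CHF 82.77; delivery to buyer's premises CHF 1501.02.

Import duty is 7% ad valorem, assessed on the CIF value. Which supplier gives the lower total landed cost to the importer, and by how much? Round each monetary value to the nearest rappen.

Supplier A is cheaper by CHF 8307.22

Supplier A (FOB):
CIF value = FOB price + freight + insurance = 145861.05 + 5726.38 + 94.88 = 151682.31
Import duty = 151682.31 × 7% = 10617.76
Buyer bears (A): 5726.38 + 94.88 + 646.66 + 82.77 + 1501.02 = 8051.71
Landed cost (A) = invoice 145861.05 + 8051.71 + duty 10617.76 = 164530.52
Supplier B (CIF):
The CIF price already equals the CIF value: 159446.07
Import duty = 159446.07 × 7% = 11161.22
Buyer bears (B): 646.66 + 82.77 + 1501.02 = 2230.45
Landed cost (B) = invoice 159446.07 + 2230.45 + duty 11161.22 = 172837.74
Difference = |164530.52 − 172837.74| = 8307.22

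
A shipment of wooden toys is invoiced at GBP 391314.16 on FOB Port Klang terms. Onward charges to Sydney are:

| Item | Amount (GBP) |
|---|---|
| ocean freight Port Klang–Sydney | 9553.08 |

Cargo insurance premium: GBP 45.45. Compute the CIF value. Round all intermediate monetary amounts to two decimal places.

CIF = FOB price + freight + insurance
CIF = 391314.16 + 9553.08 + 45.45 = 400912.69

CIF value: GBP 400912.69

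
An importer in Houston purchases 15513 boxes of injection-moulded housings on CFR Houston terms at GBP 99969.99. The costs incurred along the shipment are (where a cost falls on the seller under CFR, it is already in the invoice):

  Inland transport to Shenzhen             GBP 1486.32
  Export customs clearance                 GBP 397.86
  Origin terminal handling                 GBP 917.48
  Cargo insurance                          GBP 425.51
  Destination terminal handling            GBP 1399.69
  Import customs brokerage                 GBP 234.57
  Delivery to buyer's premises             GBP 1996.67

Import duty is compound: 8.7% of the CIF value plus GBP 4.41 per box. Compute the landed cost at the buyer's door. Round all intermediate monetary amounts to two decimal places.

Total landed cost: GBP 181173.17

CFR: the seller pays costs through ocean freight to the destination port, but not insurance.
Already in the invoice (seller's account under CFR): inland to port, export clearance, origin terminal — exclude.
CIF value = CFR price + insurance = 99969.99 + 425.51 = 100395.50
Ad valorem component: 100395.50 × 8.7% = 8734.41
Specific component: 15513 × 4.41 = 68412.33
Import duty = 8734.41 + 68412.33 = 77146.74
Buyer bears: insurance 425.51 + destination terminal 1399.69 + brokerage 234.57 + delivery 1996.67 + duty 77146.74 = 81203.18
Landed cost = invoice 99969.99 + 81203.18 = 181173.17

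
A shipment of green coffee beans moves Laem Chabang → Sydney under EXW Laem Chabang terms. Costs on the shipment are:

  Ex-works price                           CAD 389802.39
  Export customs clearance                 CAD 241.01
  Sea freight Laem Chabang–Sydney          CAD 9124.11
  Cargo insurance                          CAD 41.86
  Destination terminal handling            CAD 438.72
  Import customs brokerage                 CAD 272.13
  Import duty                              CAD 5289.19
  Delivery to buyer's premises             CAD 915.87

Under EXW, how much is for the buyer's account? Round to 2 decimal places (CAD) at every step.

EXW: the seller makes goods available at their premises; the buyer bears all onward costs.
Seller's account: goods 389802.39 = 389802.39
Buyer's account: export clearance 241.01 + freight 9124.11 + insurance 41.86 + destination terminal 438.72 + brokerage 272.13 + duty 5289.19 + delivery 915.87 = 16322.89

Buyer's account: CAD 16322.89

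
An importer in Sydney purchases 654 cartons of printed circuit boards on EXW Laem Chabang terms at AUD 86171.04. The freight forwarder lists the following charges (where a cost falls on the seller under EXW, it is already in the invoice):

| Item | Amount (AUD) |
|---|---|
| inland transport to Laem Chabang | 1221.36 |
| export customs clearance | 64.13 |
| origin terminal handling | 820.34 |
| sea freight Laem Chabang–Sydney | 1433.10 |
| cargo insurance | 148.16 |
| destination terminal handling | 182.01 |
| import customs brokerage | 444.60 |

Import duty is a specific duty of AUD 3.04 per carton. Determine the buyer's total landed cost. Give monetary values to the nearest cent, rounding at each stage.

EXW: the seller makes goods available at their premises; the buyer bears all onward costs.
CIF value = EXW price + inland to port + export clearance + origin terminal + freight + insurance = 86171.04 + 1221.36 + 64.13 + 820.34 + 1433.10 + 148.16 = 89858.13
Import duty = 654 × 3.04 = 1988.16
Buyer bears: inland to port 1221.36 + export clearance 64.13 + origin terminal 820.34 + freight 1433.10 + insurance 148.16 + destination terminal 182.01 + brokerage 444.60 + duty 1988.16 = 6301.86
Landed cost = invoice 86171.04 + 6301.86 = 92472.90

Total landed cost: AUD 92472.90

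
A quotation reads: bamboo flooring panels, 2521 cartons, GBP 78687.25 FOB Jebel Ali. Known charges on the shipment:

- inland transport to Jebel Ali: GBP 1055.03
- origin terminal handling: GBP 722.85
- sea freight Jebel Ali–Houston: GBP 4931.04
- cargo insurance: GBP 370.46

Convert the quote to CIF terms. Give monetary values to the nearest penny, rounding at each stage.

Not relevant to the conversion: inland to port, origin terminal — on the seller under both FOB and CIF; already in the FOB price and stays in the CIF price.
From FOB to CIF, the seller additionally bears: freight, insurance.
CIF price = 78687.25 + 4931.04 + 370.46 = 83988.75

CIF price: GBP 83988.75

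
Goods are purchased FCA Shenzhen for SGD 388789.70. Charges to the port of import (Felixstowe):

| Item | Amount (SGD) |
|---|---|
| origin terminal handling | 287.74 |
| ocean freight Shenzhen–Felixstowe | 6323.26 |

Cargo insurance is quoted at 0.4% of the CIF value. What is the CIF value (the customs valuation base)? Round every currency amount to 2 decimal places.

CIF value: SGD 396988.65

Let C be the CIF value. C = FCA price + pre-shipment costs + freight + 0.4% × C
C − 0.4% × C = 388789.70 + 287.74 + 6323.26
0.996 × C = 395400.70
C = 395400.70 / 0.996 = 396988.65
Insurance premium = 0.4% × 396988.65 = 1587.95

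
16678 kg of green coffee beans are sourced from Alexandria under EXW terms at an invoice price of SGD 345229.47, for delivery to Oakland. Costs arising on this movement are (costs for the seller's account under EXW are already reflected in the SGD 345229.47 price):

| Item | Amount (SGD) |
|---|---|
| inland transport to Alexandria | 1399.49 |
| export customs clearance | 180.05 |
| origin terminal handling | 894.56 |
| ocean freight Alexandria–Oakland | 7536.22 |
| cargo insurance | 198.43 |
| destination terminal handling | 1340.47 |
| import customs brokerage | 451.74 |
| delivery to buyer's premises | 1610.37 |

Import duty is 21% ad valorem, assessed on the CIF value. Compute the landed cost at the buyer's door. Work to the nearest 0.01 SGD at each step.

Total landed cost: SGD 433482.83

EXW: the seller makes goods available at their premises; the buyer bears all onward costs.
CIF value = EXW price + inland to port + export clearance + origin terminal + freight + insurance = 345229.47 + 1399.49 + 180.05 + 894.56 + 7536.22 + 198.43 = 355438.22
Import duty = 355438.22 × 21% = 74642.03
Buyer bears: inland to port 1399.49 + export clearance 180.05 + origin terminal 894.56 + freight 7536.22 + insurance 198.43 + destination terminal 1340.47 + brokerage 451.74 + delivery 1610.37 + duty 74642.03 = 88253.36
Landed cost = invoice 345229.47 + 88253.36 = 433482.83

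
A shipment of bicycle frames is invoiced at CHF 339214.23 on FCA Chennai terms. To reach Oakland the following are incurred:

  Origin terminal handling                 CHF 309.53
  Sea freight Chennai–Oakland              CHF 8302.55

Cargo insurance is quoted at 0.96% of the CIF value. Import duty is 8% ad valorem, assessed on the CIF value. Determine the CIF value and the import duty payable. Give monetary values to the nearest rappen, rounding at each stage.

Let C be the CIF value. C = FCA price + pre-shipment costs + freight + 0.96% × C
C − 0.96% × C = 339214.23 + 309.53 + 8302.55
0.9904 × C = 347826.31
C = 347826.31 / 0.9904 = 351197.81
Insurance premium = 0.96% × 351197.81 = 3371.50
Import duty = 351197.81 × 8% = 28095.82

CIF value: CHF 351197.81; import duty: CHF 28095.82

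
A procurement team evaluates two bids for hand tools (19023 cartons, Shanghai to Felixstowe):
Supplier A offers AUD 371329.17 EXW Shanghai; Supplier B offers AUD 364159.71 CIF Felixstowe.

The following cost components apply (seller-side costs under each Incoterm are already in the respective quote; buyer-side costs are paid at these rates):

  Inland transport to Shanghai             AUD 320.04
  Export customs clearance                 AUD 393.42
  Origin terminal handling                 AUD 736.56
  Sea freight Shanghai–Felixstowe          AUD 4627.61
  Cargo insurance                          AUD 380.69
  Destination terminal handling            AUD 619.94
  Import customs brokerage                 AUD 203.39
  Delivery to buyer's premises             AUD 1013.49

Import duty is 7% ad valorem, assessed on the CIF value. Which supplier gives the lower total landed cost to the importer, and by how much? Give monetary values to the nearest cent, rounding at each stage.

Supplier A (EXW):
CIF value = EXW price + inland to port + export clearance + origin terminal + freight + insurance = 371329.17 + 320.04 + 393.42 + 736.56 + 4627.61 + 380.69 = 377787.49
Import duty = 377787.49 × 7% = 26445.12
Buyer bears (A): 320.04 + 393.42 + 736.56 + 4627.61 + 380.69 + 619.94 + 203.39 + 1013.49 = 8295.14
Landed cost (A) = invoice 371329.17 + 8295.14 + duty 26445.12 = 406069.43
Supplier B (CIF):
The CIF price already equals the CIF value: 364159.71
Import duty = 364159.71 × 7% = 25491.18
Buyer bears (B): 619.94 + 203.39 + 1013.49 = 1836.82
Landed cost (B) = invoice 364159.71 + 1836.82 + duty 25491.18 = 391487.71
Difference = |406069.43 − 391487.71| = 14581.72

Supplier B is cheaper by AUD 14581.72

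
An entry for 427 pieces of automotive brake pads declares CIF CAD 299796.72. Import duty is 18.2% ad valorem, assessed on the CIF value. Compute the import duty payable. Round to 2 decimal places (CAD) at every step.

Import duty = 299796.72 × 18.2% = 54563.00

Import duty: CAD 54563.00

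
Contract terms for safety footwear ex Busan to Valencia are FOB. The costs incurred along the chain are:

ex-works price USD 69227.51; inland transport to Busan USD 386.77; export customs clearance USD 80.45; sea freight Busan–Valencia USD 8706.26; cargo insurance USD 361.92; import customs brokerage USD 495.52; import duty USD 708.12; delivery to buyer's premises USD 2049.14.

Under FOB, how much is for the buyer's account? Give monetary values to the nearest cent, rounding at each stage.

FOB: the seller bears costs until goods are on board at the origin port; the buyer bears freight, insurance and all costs thereafter.
Seller's account: goods 69227.51 + inland to port 386.77 + export clearance 80.45 = 69694.73
Buyer's account: freight 8706.26 + insurance 361.92 + brokerage 495.52 + duty 708.12 + delivery 2049.14 = 12320.96

Buyer's account: USD 12320.96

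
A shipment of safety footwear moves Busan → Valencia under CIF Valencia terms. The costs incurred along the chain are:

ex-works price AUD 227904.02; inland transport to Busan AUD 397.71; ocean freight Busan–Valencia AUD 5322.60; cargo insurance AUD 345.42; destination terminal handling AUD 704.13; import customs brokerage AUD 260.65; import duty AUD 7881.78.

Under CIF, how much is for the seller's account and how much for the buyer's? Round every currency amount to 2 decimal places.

CIF: the seller pays costs through ocean freight and marine insurance to the destination port.
Seller's account: goods 227904.02 + inland to port 397.71 + freight 5322.60 + insurance 345.42 = 233969.75
Buyer's account: destination terminal 704.13 + brokerage 260.65 + duty 7881.78 = 8846.56

Seller: AUD 233969.75; buyer: AUD 8846.56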